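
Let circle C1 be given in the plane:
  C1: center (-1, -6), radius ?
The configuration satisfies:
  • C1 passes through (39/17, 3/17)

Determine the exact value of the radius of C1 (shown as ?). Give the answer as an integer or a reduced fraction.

1. [C1∋P]  r_C1² − 49 = 0  ⇒  r_C1 = 7 (r>0 drops 1)

7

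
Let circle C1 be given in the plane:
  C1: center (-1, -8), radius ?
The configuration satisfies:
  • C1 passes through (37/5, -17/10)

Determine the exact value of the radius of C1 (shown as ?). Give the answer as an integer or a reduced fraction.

1. [C1∋P]  r_C1² − 441/4 = 0  ⇒  r_C1 = 21/2 (r>0 drops 1)

21/2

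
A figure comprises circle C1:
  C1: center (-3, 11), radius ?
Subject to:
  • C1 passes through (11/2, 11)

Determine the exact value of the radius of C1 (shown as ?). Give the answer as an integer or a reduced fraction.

1. [C1∋P]  r_C1² − 289/4 = 0  ⇒  r_C1 = 17/2 (r>0 drops 1)

17/2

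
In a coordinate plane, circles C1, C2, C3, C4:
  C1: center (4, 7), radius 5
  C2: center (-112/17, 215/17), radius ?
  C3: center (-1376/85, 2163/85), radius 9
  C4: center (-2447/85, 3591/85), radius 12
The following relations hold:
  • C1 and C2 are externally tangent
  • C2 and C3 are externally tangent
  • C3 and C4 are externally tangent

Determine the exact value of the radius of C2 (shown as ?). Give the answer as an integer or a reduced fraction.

7

1. [ext C1·C2]  r_C2² + 10r_C2 − 119 = 0  ⇒  r_C2 = 7 (r>0 drops 1)
2. [ext C2·C3]  r_C2² + 18r_C2 − 175 = 0  ⇒  r_C2 = 7 (r>0 drops 1)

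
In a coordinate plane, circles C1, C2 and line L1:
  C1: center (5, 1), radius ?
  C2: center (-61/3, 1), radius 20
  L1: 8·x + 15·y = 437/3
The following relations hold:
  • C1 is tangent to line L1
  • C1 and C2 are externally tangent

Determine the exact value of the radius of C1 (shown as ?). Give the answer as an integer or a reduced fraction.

1. [C1‖L1]  r_C1² − 256/9 = 0  ⇒  r_C1 = 16/3 (r>0 drops 1)
2. [ext C1·C2]  r_C1² + 40r_C1 − 2176/9 = 0  ⇒  r_C1 = 16/3 (r>0 drops 1)

16/3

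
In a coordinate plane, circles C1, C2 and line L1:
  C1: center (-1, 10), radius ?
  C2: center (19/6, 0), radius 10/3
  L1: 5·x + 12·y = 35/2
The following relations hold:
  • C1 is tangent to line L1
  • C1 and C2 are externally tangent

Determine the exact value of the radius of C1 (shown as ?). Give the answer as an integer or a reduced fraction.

15/2

1. [C1‖L1]  r_C1² − 225/4 = 0  ⇒  r_C1 = 15/2 (r>0 drops 1)
2. [ext C1·C2]  r_C1² + (20/3)r_C1 − 425/4 = 0  ⇒  r_C1 = 15/2 (r>0 drops 1)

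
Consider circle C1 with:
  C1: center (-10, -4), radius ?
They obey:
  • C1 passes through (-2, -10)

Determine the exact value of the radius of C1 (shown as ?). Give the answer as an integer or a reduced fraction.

10

1. [C1∋P]  r_C1² − 100 = 0  ⇒  r_C1 = 10 (r>0 drops 1)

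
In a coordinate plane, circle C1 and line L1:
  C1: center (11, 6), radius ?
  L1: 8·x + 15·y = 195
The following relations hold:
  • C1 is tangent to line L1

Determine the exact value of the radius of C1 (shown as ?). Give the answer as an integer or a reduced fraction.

1

1. [C1‖L1]  r_C1² − 1 = 0  ⇒  r_C1 = 1 (r>0 drops 1)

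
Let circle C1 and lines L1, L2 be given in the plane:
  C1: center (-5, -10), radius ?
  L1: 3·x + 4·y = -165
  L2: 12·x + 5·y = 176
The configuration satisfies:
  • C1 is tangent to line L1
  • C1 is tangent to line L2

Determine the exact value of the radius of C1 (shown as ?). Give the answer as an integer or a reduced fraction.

22

1. [C1‖L1]  r_C1² − 484 = 0  ⇒  r_C1 = 22 (r>0 drops 1)
2. [C1‖L2]  r_C1² − 484 = 0  ⇒  r_C1 = 22 (r>0 drops 1)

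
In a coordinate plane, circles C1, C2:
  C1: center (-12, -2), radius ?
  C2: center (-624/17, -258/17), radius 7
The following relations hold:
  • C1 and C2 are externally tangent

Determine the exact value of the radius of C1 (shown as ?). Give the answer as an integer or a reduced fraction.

1. [ext C1·C2]  r_C1² + 14r_C1 − 735 = 0  ⇒  r_C1 = 21 (r>0 drops 1)

21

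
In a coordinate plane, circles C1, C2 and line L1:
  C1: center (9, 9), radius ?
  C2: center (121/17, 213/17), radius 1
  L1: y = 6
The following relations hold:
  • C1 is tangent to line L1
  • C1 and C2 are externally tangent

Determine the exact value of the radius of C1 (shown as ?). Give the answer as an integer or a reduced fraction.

1. [C1‖L1]  r_C1² − 9 = 0  ⇒  r_C1 = 3 (r>0 drops 1)
2. [ext C1·C2]  r_C1² + 2r_C1 − 15 = 0  ⇒  r_C1 = 3 (r>0 drops 1)

3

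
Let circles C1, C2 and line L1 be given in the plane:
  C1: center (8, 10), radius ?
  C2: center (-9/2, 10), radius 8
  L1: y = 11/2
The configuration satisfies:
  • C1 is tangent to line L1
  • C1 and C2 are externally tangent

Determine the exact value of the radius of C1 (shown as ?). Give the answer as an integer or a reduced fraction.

9/2

1. [C1‖L1]  r_C1² − 81/4 = 0  ⇒  r_C1 = 9/2 (r>0 drops 1)
2. [ext C1·C2]  r_C1² + 16r_C1 − 369/4 = 0  ⇒  r_C1 = 9/2 (r>0 drops 1)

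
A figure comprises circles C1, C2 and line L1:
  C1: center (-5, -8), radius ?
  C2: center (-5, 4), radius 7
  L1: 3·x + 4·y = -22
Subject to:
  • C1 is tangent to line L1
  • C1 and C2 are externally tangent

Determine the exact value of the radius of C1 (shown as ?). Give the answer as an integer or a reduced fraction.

1. [C1‖L1]  r_C1² − 25 = 0  ⇒  r_C1 = 5 (r>0 drops 1)
2. [ext C1·C2]  r_C1² + 14r_C1 − 95 = 0  ⇒  r_C1 = 5 (r>0 drops 1)

5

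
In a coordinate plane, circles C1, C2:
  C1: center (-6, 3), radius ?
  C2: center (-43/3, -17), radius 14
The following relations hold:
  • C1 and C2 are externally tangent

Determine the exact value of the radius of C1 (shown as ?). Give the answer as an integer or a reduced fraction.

23/3

1. [ext C1·C2]  r_C1² + 28r_C1 − 2461/9 = 0  ⇒  r_C1 = 23/3 (r>0 drops 1)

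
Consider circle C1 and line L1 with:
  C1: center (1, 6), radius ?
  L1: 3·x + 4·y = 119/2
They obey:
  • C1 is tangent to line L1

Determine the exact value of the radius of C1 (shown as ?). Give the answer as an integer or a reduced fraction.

13/2

1. [C1‖L1]  r_C1² − 169/4 = 0  ⇒  r_C1 = 13/2 (r>0 drops 1)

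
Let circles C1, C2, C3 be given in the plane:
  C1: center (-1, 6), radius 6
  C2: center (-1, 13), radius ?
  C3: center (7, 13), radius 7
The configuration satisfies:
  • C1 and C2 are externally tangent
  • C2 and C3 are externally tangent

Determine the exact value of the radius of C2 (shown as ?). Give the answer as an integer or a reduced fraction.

1. [ext C1·C2]  r_C2² + 12r_C2 − 13 = 0  ⇒  r_C2 = 1 (r>0 drops 1)
2. [ext C2·C3]  r_C2² + 14r_C2 − 15 = 0  ⇒  r_C2 = 1 (r>0 drops 1)

1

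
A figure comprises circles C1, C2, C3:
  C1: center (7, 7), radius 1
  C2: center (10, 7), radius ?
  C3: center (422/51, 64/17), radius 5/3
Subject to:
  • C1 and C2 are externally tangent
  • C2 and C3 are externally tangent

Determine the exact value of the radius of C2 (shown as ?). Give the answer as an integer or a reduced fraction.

1. [ext C1·C2]  r_C2² + 2r_C2 − 8 = 0  ⇒  r_C2 = 2 (r>0 drops 1)
2. [ext C2·C3]  r_C2² + (10/3)r_C2 − 32/3 = 0  ⇒  r_C2 = 2 (r>0 drops 1)

2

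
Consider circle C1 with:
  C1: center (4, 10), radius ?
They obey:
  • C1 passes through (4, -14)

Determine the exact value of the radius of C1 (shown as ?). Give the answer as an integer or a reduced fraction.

24

1. [C1∋P]  r_C1² − 576 = 0  ⇒  r_C1 = 24 (r>0 drops 1)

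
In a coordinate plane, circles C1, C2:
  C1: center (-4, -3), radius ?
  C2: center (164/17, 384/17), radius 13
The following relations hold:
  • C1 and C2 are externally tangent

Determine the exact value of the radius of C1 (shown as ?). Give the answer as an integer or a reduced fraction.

16

1. [ext C1·C2]  r_C1² + 26r_C1 − 672 = 0  ⇒  r_C1 = 16 (r>0 drops 1)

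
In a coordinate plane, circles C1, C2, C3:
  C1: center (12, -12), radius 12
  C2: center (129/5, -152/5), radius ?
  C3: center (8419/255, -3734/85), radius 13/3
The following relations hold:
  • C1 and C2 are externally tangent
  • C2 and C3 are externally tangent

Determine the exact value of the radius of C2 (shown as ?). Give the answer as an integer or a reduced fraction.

1. [ext C1·C2]  r_C2² + 24r_C2 − 385 = 0  ⇒  r_C2 = 11 (r>0 drops 1)
2. [ext C2·C3]  r_C2² + (26/3)r_C2 − 649/3 = 0  ⇒  r_C2 = 11 (r>0 drops 1)

11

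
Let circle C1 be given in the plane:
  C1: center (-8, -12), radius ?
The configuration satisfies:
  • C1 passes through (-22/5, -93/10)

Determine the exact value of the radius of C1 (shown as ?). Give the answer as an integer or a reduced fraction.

1. [C1∋P]  r_C1² − 81/4 = 0  ⇒  r_C1 = 9/2 (r>0 drops 1)

9/2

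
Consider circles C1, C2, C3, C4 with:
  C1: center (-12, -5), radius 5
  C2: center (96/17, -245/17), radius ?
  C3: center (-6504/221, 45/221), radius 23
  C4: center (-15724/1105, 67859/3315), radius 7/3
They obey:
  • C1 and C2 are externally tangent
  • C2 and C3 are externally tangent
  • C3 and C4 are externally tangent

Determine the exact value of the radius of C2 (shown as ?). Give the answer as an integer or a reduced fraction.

1. [ext C1·C2]  r_C2² + 10r_C2 − 375 = 0  ⇒  r_C2 = 15 (r>0 drops 1)
2. [ext C2·C3]  r_C2² + 46r_C2 − 915 = 0  ⇒  r_C2 = 15 (r>0 drops 1)

15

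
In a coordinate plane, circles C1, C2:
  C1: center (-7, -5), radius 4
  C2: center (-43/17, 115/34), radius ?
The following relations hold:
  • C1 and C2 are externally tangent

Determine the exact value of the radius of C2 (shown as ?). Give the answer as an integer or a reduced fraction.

1. [ext C1·C2]  r_C2² + 8r_C2 − 297/4 = 0  ⇒  r_C2 = 11/2 (r>0 drops 1)

11/2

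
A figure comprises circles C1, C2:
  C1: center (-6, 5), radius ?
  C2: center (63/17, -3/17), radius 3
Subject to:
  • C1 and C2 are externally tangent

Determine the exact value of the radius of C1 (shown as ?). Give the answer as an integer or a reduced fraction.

1. [ext C1·C2]  r_C1² + 6r_C1 − 112 = 0  ⇒  r_C1 = 8 (r>0 drops 1)

8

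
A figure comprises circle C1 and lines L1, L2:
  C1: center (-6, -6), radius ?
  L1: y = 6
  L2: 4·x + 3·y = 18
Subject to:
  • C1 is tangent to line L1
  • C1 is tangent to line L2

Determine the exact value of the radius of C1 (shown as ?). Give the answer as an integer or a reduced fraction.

1. [C1‖L1]  r_C1² − 144 = 0  ⇒  r_C1 = 12 (r>0 drops 1)
2. [C1‖L2]  r_C1² − 144 = 0  ⇒  r_C1 = 12 (r>0 drops 1)

12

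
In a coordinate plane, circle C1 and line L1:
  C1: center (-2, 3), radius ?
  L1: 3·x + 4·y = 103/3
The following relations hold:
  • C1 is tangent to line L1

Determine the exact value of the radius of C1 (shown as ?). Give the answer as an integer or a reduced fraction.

1. [C1‖L1]  r_C1² − 289/9 = 0  ⇒  r_C1 = 17/3 (r>0 drops 1)

17/3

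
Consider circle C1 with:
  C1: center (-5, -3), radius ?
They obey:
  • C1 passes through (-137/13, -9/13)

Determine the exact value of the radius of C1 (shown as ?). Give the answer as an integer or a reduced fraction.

1. [C1∋P]  r_C1² − 36 = 0  ⇒  r_C1 = 6 (r>0 drops 1)

6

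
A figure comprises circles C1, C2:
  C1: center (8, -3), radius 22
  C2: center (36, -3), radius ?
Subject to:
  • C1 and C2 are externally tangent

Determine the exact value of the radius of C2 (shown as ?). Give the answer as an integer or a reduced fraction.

6

1. [ext C1·C2]  r_C2² + 44r_C2 − 300 = 0  ⇒  r_C2 = 6 (r>0 drops 1)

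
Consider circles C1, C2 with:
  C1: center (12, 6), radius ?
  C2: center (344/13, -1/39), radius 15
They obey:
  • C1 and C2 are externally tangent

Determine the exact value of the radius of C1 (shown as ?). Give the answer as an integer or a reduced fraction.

2/3

1. [ext C1·C2]  r_C1² + 30r_C1 − 184/9 = 0  ⇒  r_C1 = 2/3 (r>0 drops 1)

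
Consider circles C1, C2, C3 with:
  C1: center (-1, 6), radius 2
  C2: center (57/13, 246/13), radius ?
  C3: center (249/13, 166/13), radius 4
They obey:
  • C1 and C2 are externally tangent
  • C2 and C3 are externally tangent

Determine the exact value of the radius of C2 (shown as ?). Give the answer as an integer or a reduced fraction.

12

1. [ext C1·C2]  r_C2² + 4r_C2 − 192 = 0  ⇒  r_C2 = 12 (r>0 drops 1)
2. [ext C2·C3]  r_C2² + 8r_C2 − 240 = 0  ⇒  r_C2 = 12 (r>0 drops 1)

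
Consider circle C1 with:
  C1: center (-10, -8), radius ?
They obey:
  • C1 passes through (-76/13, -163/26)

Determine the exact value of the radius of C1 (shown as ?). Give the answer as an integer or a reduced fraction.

1. [C1∋P]  r_C1² − 81/4 = 0  ⇒  r_C1 = 9/2 (r>0 drops 1)

9/2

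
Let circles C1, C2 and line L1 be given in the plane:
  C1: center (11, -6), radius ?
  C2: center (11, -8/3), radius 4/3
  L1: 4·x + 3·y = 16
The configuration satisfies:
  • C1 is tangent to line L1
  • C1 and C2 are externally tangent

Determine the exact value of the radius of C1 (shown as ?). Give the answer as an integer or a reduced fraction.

1. [C1‖L1]  r_C1² − 4 = 0  ⇒  r_C1 = 2 (r>0 drops 1)
2. [ext C1·C2]  r_C1² + (8/3)r_C1 − 28/3 = 0  ⇒  r_C1 = 2 (r>0 drops 1)

2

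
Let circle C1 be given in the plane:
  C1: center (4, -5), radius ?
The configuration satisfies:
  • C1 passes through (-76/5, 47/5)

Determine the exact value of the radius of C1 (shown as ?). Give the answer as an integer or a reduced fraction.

1. [C1∋P]  r_C1² − 576 = 0  ⇒  r_C1 = 24 (r>0 drops 1)

24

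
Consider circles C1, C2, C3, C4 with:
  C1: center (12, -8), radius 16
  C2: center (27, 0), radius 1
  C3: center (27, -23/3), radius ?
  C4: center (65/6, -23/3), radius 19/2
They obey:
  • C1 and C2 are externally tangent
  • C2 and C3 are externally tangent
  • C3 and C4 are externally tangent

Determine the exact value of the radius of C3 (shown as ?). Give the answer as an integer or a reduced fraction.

20/3

1. [ext C2·C3]  r_C3² + 2r_C3 − 520/9 = 0  ⇒  r_C3 = 20/3 (r>0 drops 1)
2. [ext C3·C4]  r_C3² + 19r_C3 − 1540/9 = 0  ⇒  r_C3 = 20/3 (r>0 drops 1)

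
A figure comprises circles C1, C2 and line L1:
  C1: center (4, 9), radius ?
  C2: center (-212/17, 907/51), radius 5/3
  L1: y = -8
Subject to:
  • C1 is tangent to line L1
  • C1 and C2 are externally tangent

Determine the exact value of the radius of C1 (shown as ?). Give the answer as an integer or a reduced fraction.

1. [C1‖L1]  r_C1² − 289 = 0  ⇒  r_C1 = 17 (r>0 drops 1)
2. [ext C1·C2]  r_C1² + (10/3)r_C1 − 1037/3 = 0  ⇒  r_C1 = 17 (r>0 drops 1)

17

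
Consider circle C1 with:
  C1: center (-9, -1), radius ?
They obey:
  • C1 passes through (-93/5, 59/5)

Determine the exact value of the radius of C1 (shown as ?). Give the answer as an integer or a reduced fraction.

16

1. [C1∋P]  r_C1² − 256 = 0  ⇒  r_C1 = 16 (r>0 drops 1)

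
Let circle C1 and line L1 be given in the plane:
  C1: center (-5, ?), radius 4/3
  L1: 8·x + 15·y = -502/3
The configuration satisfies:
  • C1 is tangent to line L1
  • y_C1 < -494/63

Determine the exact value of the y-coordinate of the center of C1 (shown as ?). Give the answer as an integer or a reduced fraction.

-10

1. [C1‖L1]  y_C1² + (764/45)y_C1 + 628/9 = 0  ⇒  y_C1 = -10 or -314/45
2. given y_C1 < -494/63: keep -10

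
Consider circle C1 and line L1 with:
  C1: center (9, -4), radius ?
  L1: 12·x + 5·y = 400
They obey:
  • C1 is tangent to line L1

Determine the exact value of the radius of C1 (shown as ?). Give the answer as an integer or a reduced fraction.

1. [C1‖L1]  r_C1² − 576 = 0  ⇒  r_C1 = 24 (r>0 drops 1)

24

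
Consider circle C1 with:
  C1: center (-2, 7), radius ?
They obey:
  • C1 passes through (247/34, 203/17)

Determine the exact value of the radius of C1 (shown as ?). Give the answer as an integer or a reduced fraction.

1. [C1∋P]  r_C1² − 441/4 = 0  ⇒  r_C1 = 21/2 (r>0 drops 1)

21/2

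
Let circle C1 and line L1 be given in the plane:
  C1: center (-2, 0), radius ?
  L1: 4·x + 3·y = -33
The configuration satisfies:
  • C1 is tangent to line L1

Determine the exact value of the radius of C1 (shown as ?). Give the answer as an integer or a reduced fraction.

5

1. [C1‖L1]  r_C1² − 25 = 0  ⇒  r_C1 = 5 (r>0 drops 1)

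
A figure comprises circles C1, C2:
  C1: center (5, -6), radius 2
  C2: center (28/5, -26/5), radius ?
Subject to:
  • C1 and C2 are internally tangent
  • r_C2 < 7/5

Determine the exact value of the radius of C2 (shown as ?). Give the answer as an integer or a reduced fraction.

1. [int C1,C2]  r_C2² − 4r_C2 + 3 = 0  ⇒  r_C2 = 1 or 3
2. given r_C2 < 7/5: keep 1

1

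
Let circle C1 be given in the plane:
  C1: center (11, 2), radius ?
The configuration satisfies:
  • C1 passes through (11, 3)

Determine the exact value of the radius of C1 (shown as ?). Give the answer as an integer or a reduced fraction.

1

1. [C1∋P]  r_C1² − 1 = 0  ⇒  r_C1 = 1 (r>0 drops 1)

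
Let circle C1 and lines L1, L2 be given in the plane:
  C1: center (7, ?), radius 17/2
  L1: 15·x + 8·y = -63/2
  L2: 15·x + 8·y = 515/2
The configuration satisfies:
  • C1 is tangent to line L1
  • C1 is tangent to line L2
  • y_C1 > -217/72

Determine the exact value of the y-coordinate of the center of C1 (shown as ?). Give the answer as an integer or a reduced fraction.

1. [C1‖L1]  y_C1² + (273/8)y_C1 − 281/8 = 0  ⇒  y_C1 = -281/8 or 1
2. [C1‖L2]  y_C1² − (305/8)y_C1 + 297/8 = 0  ⇒  y_C1 = 1 or 297/8

1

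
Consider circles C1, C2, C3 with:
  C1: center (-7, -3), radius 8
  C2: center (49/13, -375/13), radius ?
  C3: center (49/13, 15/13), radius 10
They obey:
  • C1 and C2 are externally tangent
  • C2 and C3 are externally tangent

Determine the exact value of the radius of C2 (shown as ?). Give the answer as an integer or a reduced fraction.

1. [ext C1·C2]  r_C2² + 16r_C2 − 720 = 0  ⇒  r_C2 = 20 (r>0 drops 1)
2. [ext C2·C3]  r_C2² + 20r_C2 − 800 = 0  ⇒  r_C2 = 20 (r>0 drops 1)

20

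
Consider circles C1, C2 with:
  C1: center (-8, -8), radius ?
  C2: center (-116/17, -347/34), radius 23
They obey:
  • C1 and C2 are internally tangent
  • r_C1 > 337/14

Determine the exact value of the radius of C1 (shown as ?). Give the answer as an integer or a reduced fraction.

1. [int C1,C2]  r_C1² − 46r_C1 + 2091/4 = 0  ⇒  r_C1 = 41/2 or 51/2
2. given r_C1 > 337/14: keep 51/2

51/2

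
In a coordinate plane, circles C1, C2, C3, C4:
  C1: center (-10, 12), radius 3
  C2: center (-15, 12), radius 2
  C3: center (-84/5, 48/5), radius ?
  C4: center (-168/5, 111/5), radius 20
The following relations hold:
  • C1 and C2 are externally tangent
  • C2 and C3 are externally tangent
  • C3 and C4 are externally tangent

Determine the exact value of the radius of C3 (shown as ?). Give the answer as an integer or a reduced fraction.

1

1. [ext C2·C3]  r_C3² + 4r_C3 − 5 = 0  ⇒  r_C3 = 1 (r>0 drops 1)
2. [ext C3·C4]  r_C3² + 40r_C3 − 41 = 0  ⇒  r_C3 = 1 (r>0 drops 1)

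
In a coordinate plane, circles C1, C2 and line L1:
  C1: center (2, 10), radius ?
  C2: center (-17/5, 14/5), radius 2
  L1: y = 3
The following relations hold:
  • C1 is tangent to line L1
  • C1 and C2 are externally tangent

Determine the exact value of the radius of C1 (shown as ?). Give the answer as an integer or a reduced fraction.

1. [C1‖L1]  r_C1² − 49 = 0  ⇒  r_C1 = 7 (r>0 drops 1)
2. [ext C1·C2]  r_C1² + 4r_C1 − 77 = 0  ⇒  r_C1 = 7 (r>0 drops 1)

7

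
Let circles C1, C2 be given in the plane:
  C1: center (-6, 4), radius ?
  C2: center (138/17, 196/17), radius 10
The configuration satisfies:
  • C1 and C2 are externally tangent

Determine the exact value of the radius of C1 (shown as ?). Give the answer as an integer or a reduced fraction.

1. [ext C1·C2]  r_C1² + 20r_C1 − 156 = 0  ⇒  r_C1 = 6 (r>0 drops 1)

6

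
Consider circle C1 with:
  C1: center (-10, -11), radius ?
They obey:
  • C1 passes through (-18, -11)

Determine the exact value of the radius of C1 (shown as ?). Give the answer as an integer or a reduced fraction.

8

1. [C1∋P]  r_C1² − 64 = 0  ⇒  r_C1 = 8 (r>0 drops 1)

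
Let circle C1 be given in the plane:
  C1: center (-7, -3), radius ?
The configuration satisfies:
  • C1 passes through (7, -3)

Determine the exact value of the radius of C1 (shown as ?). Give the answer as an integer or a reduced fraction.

1. [C1∋P]  r_C1² − 196 = 0  ⇒  r_C1 = 14 (r>0 drops 1)

14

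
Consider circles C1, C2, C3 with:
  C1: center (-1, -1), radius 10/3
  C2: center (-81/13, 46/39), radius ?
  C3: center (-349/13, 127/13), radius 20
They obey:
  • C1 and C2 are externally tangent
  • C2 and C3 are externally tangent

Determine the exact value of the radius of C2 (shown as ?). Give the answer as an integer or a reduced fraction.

7/3

1. [ext C1·C2]  r_C2² + (20/3)r_C2 − 21 = 0  ⇒  r_C2 = 7/3 (r>0 drops 1)
2. [ext C2·C3]  r_C2² + 40r_C2 − 889/9 = 0  ⇒  r_C2 = 7/3 (r>0 drops 1)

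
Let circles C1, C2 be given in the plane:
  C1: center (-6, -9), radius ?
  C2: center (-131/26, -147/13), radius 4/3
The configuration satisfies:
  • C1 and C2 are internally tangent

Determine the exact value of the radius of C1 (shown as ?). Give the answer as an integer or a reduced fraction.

23/6

1. [int C1,C2]  r_C1² − (8/3)r_C1 − 161/36 = 0  ⇒  r_C1 = 23/6 (r>0 drops 1)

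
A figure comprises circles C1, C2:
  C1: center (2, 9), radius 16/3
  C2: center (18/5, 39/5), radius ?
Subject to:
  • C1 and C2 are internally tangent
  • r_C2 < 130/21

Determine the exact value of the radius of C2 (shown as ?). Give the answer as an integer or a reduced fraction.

1. [int C1,C2]  r_C2² − (32/3)r_C2 + 220/9 = 0  ⇒  r_C2 = 10/3 or 22/3
2. given r_C2 < 130/21: keep 10/3

10/3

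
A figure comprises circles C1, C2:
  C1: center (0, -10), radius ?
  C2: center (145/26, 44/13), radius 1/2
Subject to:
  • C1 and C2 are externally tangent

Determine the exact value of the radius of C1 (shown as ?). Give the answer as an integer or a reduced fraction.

14

1. [ext C1·C2]  r_C1² + 1r_C1 − 210 = 0  ⇒  r_C1 = 14 (r>0 drops 1)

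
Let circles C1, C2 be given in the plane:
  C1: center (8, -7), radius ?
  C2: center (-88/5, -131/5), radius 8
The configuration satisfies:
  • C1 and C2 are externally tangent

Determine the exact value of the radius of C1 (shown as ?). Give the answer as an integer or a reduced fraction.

24

1. [ext C1·C2]  r_C1² + 16r_C1 − 960 = 0  ⇒  r_C1 = 24 (r>0 drops 1)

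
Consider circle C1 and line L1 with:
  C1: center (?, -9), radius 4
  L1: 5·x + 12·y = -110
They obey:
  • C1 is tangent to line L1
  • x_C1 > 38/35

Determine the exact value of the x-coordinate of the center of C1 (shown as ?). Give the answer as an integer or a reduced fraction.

10

1. [C1‖L1]  x_C1² + (4/5)x_C1 − 108 = 0  ⇒  x_C1 = -54/5 or 10
2. given x_C1 > 38/35: keep 10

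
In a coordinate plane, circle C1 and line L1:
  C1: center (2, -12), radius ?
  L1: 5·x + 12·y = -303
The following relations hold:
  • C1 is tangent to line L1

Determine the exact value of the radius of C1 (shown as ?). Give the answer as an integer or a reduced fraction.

1. [C1‖L1]  r_C1² − 169 = 0  ⇒  r_C1 = 13 (r>0 drops 1)

13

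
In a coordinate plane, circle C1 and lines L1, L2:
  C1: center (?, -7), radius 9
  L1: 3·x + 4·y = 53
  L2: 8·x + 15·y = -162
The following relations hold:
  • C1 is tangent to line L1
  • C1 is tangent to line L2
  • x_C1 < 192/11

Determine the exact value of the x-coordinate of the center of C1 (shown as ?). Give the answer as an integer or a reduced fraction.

12

1. [C1‖L1]  x_C1² − 54x_C1 + 504 = 0  ⇒  x_C1 = 12 or 42
2. [C1‖L2]  x_C1² + (57/4)x_C1 − 315 = 0  ⇒  x_C1 = -105/4 or 12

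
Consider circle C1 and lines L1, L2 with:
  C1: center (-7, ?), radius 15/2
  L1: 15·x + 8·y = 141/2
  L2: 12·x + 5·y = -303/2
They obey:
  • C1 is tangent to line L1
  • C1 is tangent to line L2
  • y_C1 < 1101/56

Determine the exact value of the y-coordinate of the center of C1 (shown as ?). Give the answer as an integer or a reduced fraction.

1. [C1‖L1]  y_C1² − (351/8)y_C1 + 909/4 = 0  ⇒  y_C1 = 6 or 303/8
2. [C1‖L2]  y_C1² + 27y_C1 − 198 = 0  ⇒  y_C1 = -33 or 6

6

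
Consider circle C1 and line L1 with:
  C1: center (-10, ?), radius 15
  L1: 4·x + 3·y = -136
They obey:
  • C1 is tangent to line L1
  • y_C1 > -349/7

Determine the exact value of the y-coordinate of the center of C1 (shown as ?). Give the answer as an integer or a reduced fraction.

-7

1. [C1‖L1]  y_C1² + 64y_C1 + 399 = 0  ⇒  y_C1 = -57 or -7
2. given y_C1 > -349/7: keep -7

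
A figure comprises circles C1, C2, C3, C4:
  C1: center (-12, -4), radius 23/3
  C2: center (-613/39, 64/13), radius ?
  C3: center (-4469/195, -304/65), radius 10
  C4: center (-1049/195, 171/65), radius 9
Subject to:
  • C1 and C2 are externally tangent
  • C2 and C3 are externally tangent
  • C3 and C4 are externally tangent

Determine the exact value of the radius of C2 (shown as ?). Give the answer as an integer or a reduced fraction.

2

1. [ext C1·C2]  r_C2² + (46/3)r_C2 − 104/3 = 0  ⇒  r_C2 = 2 (r>0 drops 1)
2. [ext C2·C3]  r_C2² + 20r_C2 − 44 = 0  ⇒  r_C2 = 2 (r>0 drops 1)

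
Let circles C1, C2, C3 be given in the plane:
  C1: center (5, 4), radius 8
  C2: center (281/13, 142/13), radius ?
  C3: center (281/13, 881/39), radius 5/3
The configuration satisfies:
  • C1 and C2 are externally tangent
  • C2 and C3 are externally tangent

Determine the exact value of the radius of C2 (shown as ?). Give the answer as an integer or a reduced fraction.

10

1. [ext C1·C2]  r_C2² + 16r_C2 − 260 = 0  ⇒  r_C2 = 10 (r>0 drops 1)
2. [ext C2·C3]  r_C2² + (10/3)r_C2 − 400/3 = 0  ⇒  r_C2 = 10 (r>0 drops 1)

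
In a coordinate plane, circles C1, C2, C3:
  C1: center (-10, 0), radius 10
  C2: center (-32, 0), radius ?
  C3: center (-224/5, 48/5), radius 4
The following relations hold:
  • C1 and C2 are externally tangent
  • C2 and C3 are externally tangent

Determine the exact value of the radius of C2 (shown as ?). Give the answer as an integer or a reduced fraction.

12

1. [ext C1·C2]  r_C2² + 20r_C2 − 384 = 0  ⇒  r_C2 = 12 (r>0 drops 1)
2. [ext C2·C3]  r_C2² + 8r_C2 − 240 = 0  ⇒  r_C2 = 12 (r>0 drops 1)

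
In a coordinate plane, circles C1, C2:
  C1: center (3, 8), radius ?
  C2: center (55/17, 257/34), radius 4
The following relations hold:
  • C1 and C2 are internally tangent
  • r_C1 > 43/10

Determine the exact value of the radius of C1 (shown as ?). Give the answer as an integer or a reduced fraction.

9/2

1. [int C1,C2]  r_C1² − 8r_C1 + 63/4 = 0  ⇒  r_C1 = 7/2 or 9/2
2. given r_C1 > 43/10: keep 9/2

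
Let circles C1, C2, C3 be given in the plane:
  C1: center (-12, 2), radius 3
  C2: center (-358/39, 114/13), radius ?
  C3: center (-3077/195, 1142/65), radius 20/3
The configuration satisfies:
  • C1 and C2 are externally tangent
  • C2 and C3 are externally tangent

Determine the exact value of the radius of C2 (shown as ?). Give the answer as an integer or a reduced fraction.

13/3

1. [ext C1·C2]  r_C2² + 6r_C2 − 403/9 = 0  ⇒  r_C2 = 13/3 (r>0 drops 1)
2. [ext C2·C3]  r_C2² + (40/3)r_C2 − 689/9 = 0  ⇒  r_C2 = 13/3 (r>0 drops 1)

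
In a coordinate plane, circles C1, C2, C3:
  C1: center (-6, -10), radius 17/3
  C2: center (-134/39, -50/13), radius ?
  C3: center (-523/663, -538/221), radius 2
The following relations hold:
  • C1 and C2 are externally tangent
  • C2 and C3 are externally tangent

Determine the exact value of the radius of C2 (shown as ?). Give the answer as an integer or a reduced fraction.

1

1. [ext C1·C2]  r_C2² + (34/3)r_C2 − 37/3 = 0  ⇒  r_C2 = 1 (r>0 drops 1)
2. [ext C2·C3]  r_C2² + 4r_C2 − 5 = 0  ⇒  r_C2 = 1 (r>0 drops 1)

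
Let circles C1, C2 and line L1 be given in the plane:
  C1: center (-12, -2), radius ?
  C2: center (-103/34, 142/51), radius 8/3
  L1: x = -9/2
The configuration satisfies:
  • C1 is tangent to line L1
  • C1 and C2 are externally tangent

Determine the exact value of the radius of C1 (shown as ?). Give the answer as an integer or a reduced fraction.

15/2

1. [C1‖L1]  r_C1² − 225/4 = 0  ⇒  r_C1 = 15/2 (r>0 drops 1)
2. [ext C1·C2]  r_C1² + (16/3)r_C1 − 385/4 = 0  ⇒  r_C1 = 15/2 (r>0 drops 1)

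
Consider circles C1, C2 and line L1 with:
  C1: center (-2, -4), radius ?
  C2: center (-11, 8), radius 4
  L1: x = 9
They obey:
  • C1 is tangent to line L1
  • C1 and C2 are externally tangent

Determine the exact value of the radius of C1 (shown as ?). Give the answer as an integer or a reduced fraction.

11

1. [C1‖L1]  r_C1² − 121 = 0  ⇒  r_C1 = 11 (r>0 drops 1)
2. [ext C1·C2]  r_C1² + 8r_C1 − 209 = 0  ⇒  r_C1 = 11 (r>0 drops 1)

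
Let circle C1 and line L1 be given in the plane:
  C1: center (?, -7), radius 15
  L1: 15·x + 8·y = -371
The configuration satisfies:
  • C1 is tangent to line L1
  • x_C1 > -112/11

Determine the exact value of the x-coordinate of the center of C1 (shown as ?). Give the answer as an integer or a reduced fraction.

-4

1. [C1‖L1]  x_C1² + 42x_C1 + 152 = 0  ⇒  x_C1 = -38 or -4
2. given x_C1 > -112/11: keep -4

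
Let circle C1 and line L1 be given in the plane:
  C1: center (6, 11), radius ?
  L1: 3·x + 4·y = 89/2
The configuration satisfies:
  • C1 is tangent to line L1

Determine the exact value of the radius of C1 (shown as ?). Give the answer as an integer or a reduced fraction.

1. [C1‖L1]  r_C1² − 49/4 = 0  ⇒  r_C1 = 7/2 (r>0 drops 1)

7/2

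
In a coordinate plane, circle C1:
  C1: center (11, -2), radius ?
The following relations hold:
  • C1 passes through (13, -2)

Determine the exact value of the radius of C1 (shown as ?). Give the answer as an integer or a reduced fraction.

2

1. [C1∋P]  r_C1² − 4 = 0  ⇒  r_C1 = 2 (r>0 drops 1)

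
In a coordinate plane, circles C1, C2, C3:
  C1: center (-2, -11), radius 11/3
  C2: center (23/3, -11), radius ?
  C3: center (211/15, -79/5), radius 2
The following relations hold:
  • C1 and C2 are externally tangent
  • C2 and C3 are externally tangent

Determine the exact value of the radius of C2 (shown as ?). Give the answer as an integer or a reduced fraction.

6

1. [ext C1·C2]  r_C2² + (22/3)r_C2 − 80 = 0  ⇒  r_C2 = 6 (r>0 drops 1)
2. [ext C2·C3]  r_C2² + 4r_C2 − 60 = 0  ⇒  r_C2 = 6 (r>0 drops 1)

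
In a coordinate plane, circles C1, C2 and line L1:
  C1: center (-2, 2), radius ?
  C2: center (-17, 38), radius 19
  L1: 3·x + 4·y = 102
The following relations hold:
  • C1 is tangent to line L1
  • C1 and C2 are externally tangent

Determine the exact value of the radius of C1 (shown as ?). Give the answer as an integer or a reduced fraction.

1. [C1‖L1]  r_C1² − 400 = 0  ⇒  r_C1 = 20 (r>0 drops 1)
2. [ext C1·C2]  r_C1² + 38r_C1 − 1160 = 0  ⇒  r_C1 = 20 (r>0 drops 1)

20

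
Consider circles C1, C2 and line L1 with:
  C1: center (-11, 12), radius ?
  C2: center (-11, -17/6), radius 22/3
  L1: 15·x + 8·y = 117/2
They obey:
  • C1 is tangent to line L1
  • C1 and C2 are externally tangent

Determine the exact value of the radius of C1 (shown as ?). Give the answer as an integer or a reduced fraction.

1. [C1‖L1]  r_C1² − 225/4 = 0  ⇒  r_C1 = 15/2 (r>0 drops 1)
2. [ext C1·C2]  r_C1² + (44/3)r_C1 − 665/4 = 0  ⇒  r_C1 = 15/2 (r>0 drops 1)

15/2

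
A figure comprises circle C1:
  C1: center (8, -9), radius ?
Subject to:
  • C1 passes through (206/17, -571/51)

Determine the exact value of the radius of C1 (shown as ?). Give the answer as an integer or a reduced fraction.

14/3

1. [C1∋P]  r_C1² − 196/9 = 0  ⇒  r_C1 = 14/3 (r>0 drops 1)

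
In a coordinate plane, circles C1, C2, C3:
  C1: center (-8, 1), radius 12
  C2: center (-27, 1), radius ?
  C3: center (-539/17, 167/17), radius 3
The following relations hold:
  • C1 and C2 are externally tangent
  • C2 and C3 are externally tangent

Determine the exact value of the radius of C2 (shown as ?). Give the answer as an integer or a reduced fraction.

7

1. [ext C1·C2]  r_C2² + 24r_C2 − 217 = 0  ⇒  r_C2 = 7 (r>0 drops 1)
2. [ext C2·C3]  r_C2² + 6r_C2 − 91 = 0  ⇒  r_C2 = 7 (r>0 drops 1)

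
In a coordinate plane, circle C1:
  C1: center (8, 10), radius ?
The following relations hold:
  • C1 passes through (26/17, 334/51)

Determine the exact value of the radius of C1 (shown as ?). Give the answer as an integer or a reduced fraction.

22/3

1. [C1∋P]  r_C1² − 484/9 = 0  ⇒  r_C1 = 22/3 (r>0 drops 1)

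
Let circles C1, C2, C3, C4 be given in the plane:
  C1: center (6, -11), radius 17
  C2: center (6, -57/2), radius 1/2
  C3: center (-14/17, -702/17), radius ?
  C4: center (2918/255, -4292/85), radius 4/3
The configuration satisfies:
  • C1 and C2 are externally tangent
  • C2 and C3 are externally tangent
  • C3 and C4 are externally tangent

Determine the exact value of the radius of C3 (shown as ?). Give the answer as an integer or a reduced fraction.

1. [ext C2·C3]  r_C3² + 1r_C3 − 210 = 0  ⇒  r_C3 = 14 (r>0 drops 1)
2. [ext C3·C4]  r_C3² + (8/3)r_C3 − 700/3 = 0  ⇒  r_C3 = 14 (r>0 drops 1)

14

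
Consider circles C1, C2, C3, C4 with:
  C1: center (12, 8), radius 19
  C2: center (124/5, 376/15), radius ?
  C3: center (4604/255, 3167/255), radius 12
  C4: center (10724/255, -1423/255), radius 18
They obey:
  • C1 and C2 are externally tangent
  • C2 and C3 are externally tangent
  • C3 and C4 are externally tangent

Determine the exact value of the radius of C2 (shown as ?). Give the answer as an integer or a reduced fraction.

7/3

1. [ext C1·C2]  r_C2² + 38r_C2 − 847/9 = 0  ⇒  r_C2 = 7/3 (r>0 drops 1)
2. [ext C2·C3]  r_C2² + 24r_C2 − 553/9 = 0  ⇒  r_C2 = 7/3 (r>0 drops 1)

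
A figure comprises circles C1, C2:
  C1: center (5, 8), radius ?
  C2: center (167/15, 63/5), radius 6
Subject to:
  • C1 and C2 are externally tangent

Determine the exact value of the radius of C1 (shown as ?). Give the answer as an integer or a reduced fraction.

1. [ext C1·C2]  r_C1² + 12r_C1 − 205/9 = 0  ⇒  r_C1 = 5/3 (r>0 drops 1)

5/3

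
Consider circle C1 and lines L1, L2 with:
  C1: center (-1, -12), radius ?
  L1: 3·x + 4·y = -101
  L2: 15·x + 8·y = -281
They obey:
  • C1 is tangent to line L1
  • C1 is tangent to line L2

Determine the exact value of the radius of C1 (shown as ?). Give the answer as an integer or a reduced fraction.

10

1. [C1‖L1]  r_C1² − 100 = 0  ⇒  r_C1 = 10 (r>0 drops 1)
2. [C1‖L2]  r_C1² − 100 = 0  ⇒  r_C1 = 10 (r>0 drops 1)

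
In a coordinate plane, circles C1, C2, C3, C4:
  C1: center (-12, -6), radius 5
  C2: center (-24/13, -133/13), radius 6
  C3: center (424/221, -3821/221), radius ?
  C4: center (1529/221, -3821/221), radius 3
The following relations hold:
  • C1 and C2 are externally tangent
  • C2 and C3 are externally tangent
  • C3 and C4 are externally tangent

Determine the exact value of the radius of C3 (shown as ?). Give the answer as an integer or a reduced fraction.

2

1. [ext C2·C3]  r_C3² + 12r_C3 − 28 = 0  ⇒  r_C3 = 2 (r>0 drops 1)
2. [ext C3·C4]  r_C3² + 6r_C3 − 16 = 0  ⇒  r_C3 = 2 (r>0 drops 1)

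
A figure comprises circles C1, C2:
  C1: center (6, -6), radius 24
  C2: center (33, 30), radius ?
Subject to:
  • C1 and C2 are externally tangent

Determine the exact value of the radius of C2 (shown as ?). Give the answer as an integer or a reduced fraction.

21

1. [ext C1·C2]  r_C2² + 48r_C2 − 1449 = 0  ⇒  r_C2 = 21 (r>0 drops 1)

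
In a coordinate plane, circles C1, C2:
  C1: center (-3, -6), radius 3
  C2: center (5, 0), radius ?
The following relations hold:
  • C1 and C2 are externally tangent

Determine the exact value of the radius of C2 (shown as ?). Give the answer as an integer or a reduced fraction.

1. [ext C1·C2]  r_C2² + 6r_C2 − 91 = 0  ⇒  r_C2 = 7 (r>0 drops 1)

7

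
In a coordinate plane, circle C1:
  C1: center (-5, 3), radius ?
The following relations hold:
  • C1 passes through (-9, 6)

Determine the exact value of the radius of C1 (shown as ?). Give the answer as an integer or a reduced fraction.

5

1. [C1∋P]  r_C1² − 25 = 0  ⇒  r_C1 = 5 (r>0 drops 1)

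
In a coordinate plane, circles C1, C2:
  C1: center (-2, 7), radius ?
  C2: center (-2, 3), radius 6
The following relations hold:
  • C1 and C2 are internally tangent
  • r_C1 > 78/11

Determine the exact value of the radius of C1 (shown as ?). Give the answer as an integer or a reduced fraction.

10

1. [int C1,C2]  r_C1² − 12r_C1 + 20 = 0  ⇒  r_C1 = 2 or 10
2. given r_C1 > 78/11: keep 10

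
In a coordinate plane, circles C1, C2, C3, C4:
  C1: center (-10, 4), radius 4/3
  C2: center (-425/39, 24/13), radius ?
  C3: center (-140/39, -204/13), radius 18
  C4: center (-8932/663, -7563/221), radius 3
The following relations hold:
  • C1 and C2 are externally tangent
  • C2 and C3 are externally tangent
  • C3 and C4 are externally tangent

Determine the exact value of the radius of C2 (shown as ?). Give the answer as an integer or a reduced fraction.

1

1. [ext C1·C2]  r_C2² + (8/3)r_C2 − 11/3 = 0  ⇒  r_C2 = 1 (r>0 drops 1)
2. [ext C2·C3]  r_C2² + 36r_C2 − 37 = 0  ⇒  r_C2 = 1 (r>0 drops 1)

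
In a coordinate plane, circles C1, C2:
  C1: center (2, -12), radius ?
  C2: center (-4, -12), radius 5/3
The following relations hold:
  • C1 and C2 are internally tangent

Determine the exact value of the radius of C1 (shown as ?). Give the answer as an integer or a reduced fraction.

23/3

1. [int C1,C2]  r_C1² − (10/3)r_C1 − 299/9 = 0  ⇒  r_C1 = 23/3 (r>0 drops 1)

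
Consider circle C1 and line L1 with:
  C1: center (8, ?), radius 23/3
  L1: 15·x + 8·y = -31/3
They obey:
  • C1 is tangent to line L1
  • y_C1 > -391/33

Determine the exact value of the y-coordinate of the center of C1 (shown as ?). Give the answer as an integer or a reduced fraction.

0

1. [C1‖L1]  y_C1² + (391/12)y_C1 = 0  ⇒  y_C1 = -391/12 or 0
2. given y_C1 > -391/33: keep 0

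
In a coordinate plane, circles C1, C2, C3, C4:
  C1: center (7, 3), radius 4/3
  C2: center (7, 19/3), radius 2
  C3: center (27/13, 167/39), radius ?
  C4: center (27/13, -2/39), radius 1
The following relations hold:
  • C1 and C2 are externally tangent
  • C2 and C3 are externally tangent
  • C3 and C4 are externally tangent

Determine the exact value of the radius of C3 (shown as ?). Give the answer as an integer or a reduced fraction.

10/3

1. [ext C2·C3]  r_C3² + 4r_C3 − 220/9 = 0  ⇒  r_C3 = 10/3 (r>0 drops 1)
2. [ext C3·C4]  r_C3² + 2r_C3 − 160/9 = 0  ⇒  r_C3 = 10/3 (r>0 drops 1)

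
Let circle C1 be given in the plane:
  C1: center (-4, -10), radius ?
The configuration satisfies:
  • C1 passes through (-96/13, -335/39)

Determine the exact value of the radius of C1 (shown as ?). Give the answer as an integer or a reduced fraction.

1. [C1∋P]  r_C1² − 121/9 = 0  ⇒  r_C1 = 11/3 (r>0 drops 1)

11/3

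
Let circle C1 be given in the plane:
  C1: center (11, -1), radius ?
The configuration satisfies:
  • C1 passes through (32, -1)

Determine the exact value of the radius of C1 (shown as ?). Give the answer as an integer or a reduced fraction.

21

1. [C1∋P]  r_C1² − 441 = 0  ⇒  r_C1 = 21 (r>0 drops 1)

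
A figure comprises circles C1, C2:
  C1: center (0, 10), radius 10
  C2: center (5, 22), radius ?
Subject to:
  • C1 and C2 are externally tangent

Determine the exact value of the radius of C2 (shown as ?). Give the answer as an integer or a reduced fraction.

1. [ext C1·C2]  r_C2² + 20r_C2 − 69 = 0  ⇒  r_C2 = 3 (r>0 drops 1)

3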